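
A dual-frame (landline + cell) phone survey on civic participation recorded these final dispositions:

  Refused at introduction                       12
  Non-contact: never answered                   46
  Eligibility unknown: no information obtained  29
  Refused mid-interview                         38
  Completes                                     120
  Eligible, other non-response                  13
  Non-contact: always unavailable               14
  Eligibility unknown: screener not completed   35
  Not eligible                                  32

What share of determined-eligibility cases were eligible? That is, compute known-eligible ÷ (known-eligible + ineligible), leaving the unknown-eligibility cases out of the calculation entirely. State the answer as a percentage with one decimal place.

Refusals = 12 + 38 = 50
Never reached = 46 + 14 = 60
Eligibility not determined = 35 + 29 = 64
Eligible (known) → 120 + 50 + 60 + 13 = 243
e = 243 / (243 + 32) = 243 / 275 = 0.8836

88.4%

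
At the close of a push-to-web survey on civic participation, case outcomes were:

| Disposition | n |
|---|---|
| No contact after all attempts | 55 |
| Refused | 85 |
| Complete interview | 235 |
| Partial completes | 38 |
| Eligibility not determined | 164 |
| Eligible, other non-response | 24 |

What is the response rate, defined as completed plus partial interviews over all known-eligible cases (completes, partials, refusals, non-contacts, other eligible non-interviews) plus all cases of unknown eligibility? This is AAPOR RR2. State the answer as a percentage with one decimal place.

Top = 235 + 38 = 273
Denominator = 235 + 38 + 85 + 55 + 24 + 164 = 601
RR2 = 273 / 601 = 0.4542

45.4%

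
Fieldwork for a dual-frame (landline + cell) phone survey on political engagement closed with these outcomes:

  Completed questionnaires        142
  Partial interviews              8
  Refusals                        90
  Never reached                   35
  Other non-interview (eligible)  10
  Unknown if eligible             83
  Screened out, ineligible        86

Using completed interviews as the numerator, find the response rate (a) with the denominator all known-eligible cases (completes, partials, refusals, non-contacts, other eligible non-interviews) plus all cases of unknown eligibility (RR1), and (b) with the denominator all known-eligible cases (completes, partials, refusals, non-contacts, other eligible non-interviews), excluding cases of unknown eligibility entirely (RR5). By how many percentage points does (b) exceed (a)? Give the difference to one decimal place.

Top → 142
Base → 142 + 8 + 90 + 35 + 10 + 83 = 368
RR1 = 142 / 368 = 0.3859
Base → 142 + 8 + 90 + 35 + 10 = 285
RR5 = 142 / 285 = 0.4982
Difference = 49.82 − 38.59 = 11.23 percentage points

11.2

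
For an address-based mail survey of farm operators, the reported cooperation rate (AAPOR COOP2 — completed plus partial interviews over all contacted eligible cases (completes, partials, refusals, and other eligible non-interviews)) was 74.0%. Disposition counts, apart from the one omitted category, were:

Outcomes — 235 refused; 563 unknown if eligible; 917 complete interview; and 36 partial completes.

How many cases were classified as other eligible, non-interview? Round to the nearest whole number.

100

Top: 917 + 36 = 953
COOP2 = 953 / D = 0.740
D = 953 / 0.740 = 1287.8
Rest of base = 1188
other eligible, non-interview = 1287.8 − 1188 ≈ 100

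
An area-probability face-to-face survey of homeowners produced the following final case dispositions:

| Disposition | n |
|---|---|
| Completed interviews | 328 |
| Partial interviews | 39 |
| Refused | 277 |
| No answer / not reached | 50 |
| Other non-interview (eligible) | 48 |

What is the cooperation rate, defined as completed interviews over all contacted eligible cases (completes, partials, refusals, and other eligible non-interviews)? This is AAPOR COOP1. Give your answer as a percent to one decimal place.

47.4%

Num = 328
Denominator = 328 + 39 + 277 + 48 = 692
COOP1 = 328 / 692 = 0.4740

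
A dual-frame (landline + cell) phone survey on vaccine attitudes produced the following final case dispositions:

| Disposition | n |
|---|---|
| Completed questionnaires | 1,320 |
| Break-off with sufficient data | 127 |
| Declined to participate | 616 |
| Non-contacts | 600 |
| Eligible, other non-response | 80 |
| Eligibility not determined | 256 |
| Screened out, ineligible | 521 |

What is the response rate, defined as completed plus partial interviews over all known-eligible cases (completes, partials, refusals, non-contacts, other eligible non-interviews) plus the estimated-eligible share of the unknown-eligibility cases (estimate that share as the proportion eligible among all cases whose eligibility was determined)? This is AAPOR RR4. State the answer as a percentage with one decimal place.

48.9%

Numerator → 1320 + 127 = 1447
Determined eligible → 1320 + 127 + 616 + 600 + 80 = 2743
e = 2743 / (2743 + 521) = 2743 / 3264 = 0.8404
Estimated eligible among unknowns → 0.8404 × 256 = 215.14
Base → 2743 + 215.14 = 2958.14
RR4 = 1447 / 2958.14 = 0.4892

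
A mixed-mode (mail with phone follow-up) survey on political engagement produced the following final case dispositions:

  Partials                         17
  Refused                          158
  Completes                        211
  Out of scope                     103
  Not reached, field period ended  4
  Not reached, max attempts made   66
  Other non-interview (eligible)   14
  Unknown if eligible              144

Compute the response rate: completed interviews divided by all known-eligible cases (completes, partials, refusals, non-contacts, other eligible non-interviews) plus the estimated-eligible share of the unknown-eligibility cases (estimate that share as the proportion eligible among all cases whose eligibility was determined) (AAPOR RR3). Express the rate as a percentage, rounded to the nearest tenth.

35.9%

Non-contacts = 4 + 66 = 70
Numerator = 211
Known eligible = 211 + 17 + 158 + 70 + 14 = 470
e = 470 / (470 + 103) = 470 / 573 = 0.8202
e × U = 0.8202 × 144 = 118.11
Denominator = 470 + 118.11 = 588.11
RR3 = 211 / 588.11 = 0.3588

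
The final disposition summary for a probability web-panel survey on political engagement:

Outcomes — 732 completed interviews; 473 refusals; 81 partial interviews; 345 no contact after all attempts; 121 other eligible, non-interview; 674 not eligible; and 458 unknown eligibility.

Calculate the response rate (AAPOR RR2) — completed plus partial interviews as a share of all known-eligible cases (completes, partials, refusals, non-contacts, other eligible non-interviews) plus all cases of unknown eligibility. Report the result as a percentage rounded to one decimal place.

36.8%

Top → 732 + 81 = 813
Denom → 732 + 81 + 473 + 345 + 121 + 458 = 2210
RR2 = 813 / 2210 = 0.3679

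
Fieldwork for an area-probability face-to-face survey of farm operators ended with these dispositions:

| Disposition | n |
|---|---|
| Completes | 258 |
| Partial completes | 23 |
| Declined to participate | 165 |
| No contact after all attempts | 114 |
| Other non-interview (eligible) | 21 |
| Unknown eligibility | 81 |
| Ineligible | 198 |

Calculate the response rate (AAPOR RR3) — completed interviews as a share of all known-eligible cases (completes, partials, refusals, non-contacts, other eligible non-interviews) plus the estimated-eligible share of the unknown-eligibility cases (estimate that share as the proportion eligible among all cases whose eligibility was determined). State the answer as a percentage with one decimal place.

40.2%

Num: 258
Determined eligible: 258 + 23 + 165 + 114 + 21 = 581
e = 581 / (581 + 198) = 581 / 779 = 0.7458
Estimated eligible among unknowns: 0.7458 × 81 = 60.41
Denominator: 581 + 60.41 = 641.41
RR3 = 258 / 641.41 = 0.4022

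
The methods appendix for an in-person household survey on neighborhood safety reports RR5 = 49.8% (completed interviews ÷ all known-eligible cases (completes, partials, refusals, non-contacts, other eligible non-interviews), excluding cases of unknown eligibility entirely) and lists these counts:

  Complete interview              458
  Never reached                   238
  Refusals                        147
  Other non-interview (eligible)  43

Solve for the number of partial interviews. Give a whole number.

34

RR5 = 458 / D = 0.498
D = 458 / 0.498 = 919.7
Remaining denominator categories sum to 886
partial interviews = 919.7 − 886 ≈ 34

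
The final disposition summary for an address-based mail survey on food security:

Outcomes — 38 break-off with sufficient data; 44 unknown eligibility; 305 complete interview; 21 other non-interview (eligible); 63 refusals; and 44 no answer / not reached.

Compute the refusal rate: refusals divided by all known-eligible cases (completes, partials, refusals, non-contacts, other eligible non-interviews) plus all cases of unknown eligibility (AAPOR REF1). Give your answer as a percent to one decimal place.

Num: 63
Base: 305 + 38 + 63 + 44 + 21 + 44 = 515
REF1 = 63 / 515 = 0.1223

12.2%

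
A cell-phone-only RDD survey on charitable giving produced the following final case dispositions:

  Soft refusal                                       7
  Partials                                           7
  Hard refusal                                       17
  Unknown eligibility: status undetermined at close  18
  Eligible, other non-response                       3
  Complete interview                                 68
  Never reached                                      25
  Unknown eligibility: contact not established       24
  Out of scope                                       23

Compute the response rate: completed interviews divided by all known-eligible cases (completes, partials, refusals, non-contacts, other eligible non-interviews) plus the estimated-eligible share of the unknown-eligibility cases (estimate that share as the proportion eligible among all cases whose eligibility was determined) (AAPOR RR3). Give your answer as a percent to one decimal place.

41.8%

Refusal or break-off = 17 + 7 = 24
Undetermined eligibility = 24 + 18 = 42
Numerator → 68
Known eligible → 68 + 7 + 24 + 25 + 3 = 127
e = 127 / (127 + 23) = 127 / 150 = 0.8467
Estimated eligible among unknowns → 0.8467 × 42 = 35.56
Base → 127 + 35.56 = 162.56
RR3 = 68 / 162.56 = 0.4183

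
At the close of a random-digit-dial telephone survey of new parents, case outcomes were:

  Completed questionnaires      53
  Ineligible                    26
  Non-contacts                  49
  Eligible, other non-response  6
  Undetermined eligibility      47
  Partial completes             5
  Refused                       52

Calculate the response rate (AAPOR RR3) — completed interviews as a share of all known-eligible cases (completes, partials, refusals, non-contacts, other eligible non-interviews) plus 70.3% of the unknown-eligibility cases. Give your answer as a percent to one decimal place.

Numerator → 53
Eligible (known) → 53 + 5 + 52 + 49 + 6 = 165
e × U → 0.7030 × 47 = 33.04
Base → 165 + 33.04 = 198.04
RR3 = 53 / 198.04 = 0.2676

26.8%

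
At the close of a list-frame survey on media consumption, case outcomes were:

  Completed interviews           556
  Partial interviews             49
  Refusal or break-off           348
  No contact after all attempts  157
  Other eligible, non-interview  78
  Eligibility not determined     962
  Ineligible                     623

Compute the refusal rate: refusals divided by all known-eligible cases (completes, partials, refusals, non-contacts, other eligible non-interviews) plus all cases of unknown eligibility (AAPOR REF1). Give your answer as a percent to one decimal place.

16.2%

Num: 348
Denominator: 556 + 49 + 348 + 157 + 78 + 962 = 2150
REF1 = 348 / 2150 = 0.1619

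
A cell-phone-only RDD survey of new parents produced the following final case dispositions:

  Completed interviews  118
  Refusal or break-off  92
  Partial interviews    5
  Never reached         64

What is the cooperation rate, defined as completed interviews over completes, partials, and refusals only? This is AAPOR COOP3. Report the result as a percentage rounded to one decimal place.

54.9%

Numerator → 118
Denom → 118 + 5 + 92 = 215
COOP3 = 118 / 215 = 0.5488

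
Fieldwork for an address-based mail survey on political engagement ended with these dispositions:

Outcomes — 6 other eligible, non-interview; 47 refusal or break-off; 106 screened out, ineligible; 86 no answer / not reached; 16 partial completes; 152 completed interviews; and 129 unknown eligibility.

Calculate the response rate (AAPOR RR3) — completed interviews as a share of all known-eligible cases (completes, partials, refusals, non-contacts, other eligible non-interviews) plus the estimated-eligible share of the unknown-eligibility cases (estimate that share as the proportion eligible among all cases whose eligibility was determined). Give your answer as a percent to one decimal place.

Num = 152
Determined eligible = 152 + 16 + 47 + 86 + 6 = 307
e = 307 / (307 + 106) = 307 / 413 = 0.7433
e × U = 0.7433 × 129 = 95.89
Denominator = 307 + 95.89 = 402.89
RR3 = 152 / 402.89 = 0.3773

37.7%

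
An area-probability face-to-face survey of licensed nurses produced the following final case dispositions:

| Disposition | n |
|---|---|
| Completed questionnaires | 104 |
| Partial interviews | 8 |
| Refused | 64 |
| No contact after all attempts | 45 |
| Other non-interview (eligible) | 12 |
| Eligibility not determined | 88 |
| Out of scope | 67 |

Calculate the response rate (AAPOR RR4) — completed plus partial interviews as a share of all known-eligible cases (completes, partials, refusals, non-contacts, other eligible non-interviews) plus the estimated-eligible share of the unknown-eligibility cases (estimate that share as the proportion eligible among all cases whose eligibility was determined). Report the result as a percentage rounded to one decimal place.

Num = 104 + 8 = 112
Eligible (known) = 104 + 8 + 64 + 45 + 12 = 233
e = 233 / (233 + 67) = 233 / 300 = 0.7767
e × U = 0.7767 × 88 = 68.35
Base = 233 + 68.35 = 301.35
RR4 = 112 / 301.35 = 0.3717

37.2%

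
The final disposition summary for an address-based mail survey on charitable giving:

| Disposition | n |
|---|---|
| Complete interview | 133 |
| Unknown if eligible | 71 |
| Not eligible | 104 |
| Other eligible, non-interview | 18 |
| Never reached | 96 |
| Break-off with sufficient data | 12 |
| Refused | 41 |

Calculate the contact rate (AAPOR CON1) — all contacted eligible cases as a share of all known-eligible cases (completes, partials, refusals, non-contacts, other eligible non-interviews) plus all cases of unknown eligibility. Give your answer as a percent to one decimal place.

55.0%

Numerator: 133 + 12 + 41 + 18 = 204
Denominator: 133 + 12 + 41 + 96 + 18 + 71 = 371
CON1 = 204 / 371 = 0.5499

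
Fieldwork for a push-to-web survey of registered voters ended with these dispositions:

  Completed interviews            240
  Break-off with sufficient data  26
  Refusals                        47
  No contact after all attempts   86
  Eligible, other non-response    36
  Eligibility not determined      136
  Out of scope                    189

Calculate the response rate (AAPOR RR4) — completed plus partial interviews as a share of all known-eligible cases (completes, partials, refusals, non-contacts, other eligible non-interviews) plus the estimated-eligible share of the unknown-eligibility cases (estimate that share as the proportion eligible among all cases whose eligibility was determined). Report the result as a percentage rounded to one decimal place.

Numerator → 240 + 26 = 266
Known eligible → 240 + 26 + 47 + 86 + 36 = 435
e = 435 / (435 + 189) = 435 / 624 = 0.6971
Eligible share of unknowns → 0.6971 × 136 = 94.81
Denom → 435 + 94.81 = 529.81
RR4 = 266 / 529.81 = 0.5021

50.2%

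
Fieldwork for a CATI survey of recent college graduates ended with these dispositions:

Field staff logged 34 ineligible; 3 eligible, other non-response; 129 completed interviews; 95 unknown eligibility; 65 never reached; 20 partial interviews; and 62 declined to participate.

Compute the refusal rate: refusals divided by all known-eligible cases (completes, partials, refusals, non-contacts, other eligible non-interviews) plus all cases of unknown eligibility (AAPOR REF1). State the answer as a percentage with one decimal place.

16.6%

Num: 62
Denom: 129 + 20 + 62 + 65 + 3 + 95 = 374
REF1 = 62 / 374 = 0.1658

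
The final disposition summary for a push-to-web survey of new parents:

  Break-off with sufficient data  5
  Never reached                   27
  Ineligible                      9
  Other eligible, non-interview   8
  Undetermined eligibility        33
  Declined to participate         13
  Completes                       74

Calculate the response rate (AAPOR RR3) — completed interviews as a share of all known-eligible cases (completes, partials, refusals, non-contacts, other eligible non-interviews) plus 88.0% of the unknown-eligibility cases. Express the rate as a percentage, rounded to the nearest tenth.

47.4%

Numerator → 74
Eligible (known) → 74 + 5 + 13 + 27 + 8 = 127
e × U → 0.8800 × 33 = 29.04
Denom → 127 + 29.04 = 156.04
RR3 = 74 / 156.04 = 0.4742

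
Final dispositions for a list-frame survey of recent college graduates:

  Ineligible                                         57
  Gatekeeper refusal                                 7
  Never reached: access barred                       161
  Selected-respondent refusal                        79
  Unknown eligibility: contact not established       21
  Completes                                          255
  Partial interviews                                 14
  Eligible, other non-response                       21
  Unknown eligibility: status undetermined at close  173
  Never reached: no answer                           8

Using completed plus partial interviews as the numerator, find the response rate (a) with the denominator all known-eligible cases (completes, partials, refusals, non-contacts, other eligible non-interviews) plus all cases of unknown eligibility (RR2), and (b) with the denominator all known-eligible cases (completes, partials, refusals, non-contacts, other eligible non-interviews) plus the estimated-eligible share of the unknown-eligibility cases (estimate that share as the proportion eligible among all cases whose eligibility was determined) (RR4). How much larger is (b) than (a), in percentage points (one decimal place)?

Refusals = 7 + 79 = 86
No answer / not reached = 8 + 161 = 169
Unknown eligibility = 21 + 173 = 194
Numerator → 255 + 14 = 269
Base → 255 + 14 + 86 + 169 + 21 + 194 = 739
RR2 = 269 / 739 = 0.3640
Determined eligible → 255 + 14 + 86 + 169 + 21 = 545
e = 545 / (545 + 57) = 545 / 602 = 0.9053
Eligible share of unknowns → 0.9053 × 194 = 175.63
Base → 545 + 175.63 = 720.63
RR4 = 269 / 720.63 = 0.3733
Difference = 37.33 − 36.40 = 0.93 percentage points

0.9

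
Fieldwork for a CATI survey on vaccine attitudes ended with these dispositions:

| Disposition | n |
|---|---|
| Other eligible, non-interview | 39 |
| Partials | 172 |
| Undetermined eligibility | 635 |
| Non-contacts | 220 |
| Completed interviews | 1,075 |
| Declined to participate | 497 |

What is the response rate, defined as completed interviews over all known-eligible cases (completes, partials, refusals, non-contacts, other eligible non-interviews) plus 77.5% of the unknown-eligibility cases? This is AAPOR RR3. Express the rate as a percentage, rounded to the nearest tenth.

Num: 1075
Eligible (known): 1075 + 172 + 497 + 220 + 39 = 2003
Eligible share of unknowns: 0.7750 × 635 = 492.12
Base: 2003 + 492.12 = 2495.12
RR3 = 1075 / 2495.12 = 0.4308

43.1%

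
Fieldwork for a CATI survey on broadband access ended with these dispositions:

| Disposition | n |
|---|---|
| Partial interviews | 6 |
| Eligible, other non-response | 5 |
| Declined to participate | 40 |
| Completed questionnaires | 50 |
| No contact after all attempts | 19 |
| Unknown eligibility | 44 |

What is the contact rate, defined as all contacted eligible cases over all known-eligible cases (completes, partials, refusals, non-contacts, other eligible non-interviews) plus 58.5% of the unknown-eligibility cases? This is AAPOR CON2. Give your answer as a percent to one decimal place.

Num → 50 + 6 + 40 + 5 = 101
Eligible (known) → 50 + 6 + 40 + 19 + 5 = 120
Eligible share of unknowns → 0.5850 × 44 = 25.74
Base → 120 + 25.74 = 145.74
CON2 = 101 / 145.74 = 0.6930

69.3%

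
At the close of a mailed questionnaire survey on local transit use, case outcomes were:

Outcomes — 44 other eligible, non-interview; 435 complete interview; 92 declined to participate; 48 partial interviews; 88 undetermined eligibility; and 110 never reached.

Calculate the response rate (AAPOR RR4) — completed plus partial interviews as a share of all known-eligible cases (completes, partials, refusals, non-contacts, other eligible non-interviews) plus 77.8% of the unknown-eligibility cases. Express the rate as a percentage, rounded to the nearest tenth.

Numerator → 435 + 48 = 483
Known eligible → 435 + 48 + 92 + 110 + 44 = 729
Estimated eligible among unknowns → 0.7780 × 88 = 68.46
Denom → 729 + 68.46 = 797.46
RR4 = 483 / 797.46 = 0.6057

60.6%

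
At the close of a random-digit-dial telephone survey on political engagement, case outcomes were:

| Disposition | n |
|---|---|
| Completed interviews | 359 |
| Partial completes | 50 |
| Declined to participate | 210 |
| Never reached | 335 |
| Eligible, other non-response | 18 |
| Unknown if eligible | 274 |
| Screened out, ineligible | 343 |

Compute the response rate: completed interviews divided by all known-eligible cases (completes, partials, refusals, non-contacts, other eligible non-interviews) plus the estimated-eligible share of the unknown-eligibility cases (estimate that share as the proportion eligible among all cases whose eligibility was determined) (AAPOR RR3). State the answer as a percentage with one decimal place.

Num → 359
Eligible (known) → 359 + 50 + 210 + 335 + 18 = 972
e = 972 / (972 + 343) = 972 / 1315 = 0.7392
e × U → 0.7392 × 274 = 202.54
Denom → 972 + 202.54 = 1174.54
RR3 = 359 / 1174.54 = 0.3057

30.6%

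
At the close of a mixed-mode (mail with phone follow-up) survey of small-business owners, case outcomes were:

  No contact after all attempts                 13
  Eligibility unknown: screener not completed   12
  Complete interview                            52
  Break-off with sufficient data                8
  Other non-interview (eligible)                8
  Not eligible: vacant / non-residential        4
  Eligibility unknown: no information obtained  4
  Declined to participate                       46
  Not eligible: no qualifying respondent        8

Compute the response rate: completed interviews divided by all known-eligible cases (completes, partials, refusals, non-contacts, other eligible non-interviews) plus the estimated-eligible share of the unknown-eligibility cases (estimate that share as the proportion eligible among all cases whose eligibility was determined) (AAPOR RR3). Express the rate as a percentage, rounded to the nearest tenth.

36.7%

Unknown eligibility = 12 + 4 = 16
Out of scope = 8 + 4 = 12
Top → 52
Determined eligible → 52 + 8 + 46 + 13 + 8 = 127
e = 127 / (127 + 12) = 127 / 139 = 0.9137
Eligible share of unknowns → 0.9137 × 16 = 14.62
Denominator → 127 + 14.62 = 141.62
RR3 = 52 / 141.62 = 0.3672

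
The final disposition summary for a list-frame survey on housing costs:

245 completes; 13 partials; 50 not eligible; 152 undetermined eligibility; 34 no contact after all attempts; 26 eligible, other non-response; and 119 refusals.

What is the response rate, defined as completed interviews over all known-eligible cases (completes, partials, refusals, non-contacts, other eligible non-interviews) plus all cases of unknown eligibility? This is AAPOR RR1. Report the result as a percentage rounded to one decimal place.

41.6%

Numerator = 245
Base = 245 + 13 + 119 + 34 + 26 + 152 = 589
RR1 = 245 / 589 = 0.4160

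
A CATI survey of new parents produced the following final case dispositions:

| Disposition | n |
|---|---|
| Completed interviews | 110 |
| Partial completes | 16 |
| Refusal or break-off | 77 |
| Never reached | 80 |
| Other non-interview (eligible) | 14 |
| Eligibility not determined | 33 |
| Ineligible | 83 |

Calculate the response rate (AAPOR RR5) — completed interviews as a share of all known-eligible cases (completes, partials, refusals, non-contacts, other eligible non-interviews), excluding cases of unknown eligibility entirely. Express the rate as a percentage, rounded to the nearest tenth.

Top = 110
Denom = 110 + 16 + 77 + 80 + 14 = 297
RR5 = 110 / 297 = 0.3704

37.0%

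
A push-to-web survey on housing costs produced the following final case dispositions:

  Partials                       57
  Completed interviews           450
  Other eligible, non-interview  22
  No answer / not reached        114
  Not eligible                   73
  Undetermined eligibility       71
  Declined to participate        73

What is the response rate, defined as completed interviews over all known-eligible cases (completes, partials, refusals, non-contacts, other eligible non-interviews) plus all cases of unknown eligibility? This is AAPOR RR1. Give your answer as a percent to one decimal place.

57.2%

Numerator: 450
Base: 450 + 57 + 73 + 114 + 22 + 71 = 787
RR1 = 450 / 787 = 0.5718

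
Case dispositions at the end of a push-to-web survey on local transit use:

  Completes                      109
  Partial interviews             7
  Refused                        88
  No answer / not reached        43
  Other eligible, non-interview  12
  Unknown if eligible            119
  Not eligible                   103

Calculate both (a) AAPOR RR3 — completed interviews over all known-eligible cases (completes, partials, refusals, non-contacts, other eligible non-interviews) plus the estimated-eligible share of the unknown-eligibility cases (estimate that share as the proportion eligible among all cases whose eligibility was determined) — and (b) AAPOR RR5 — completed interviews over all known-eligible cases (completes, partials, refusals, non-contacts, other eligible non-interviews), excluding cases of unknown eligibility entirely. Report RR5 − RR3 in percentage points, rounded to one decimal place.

10.4

Top: 109
Eligible (known): 109 + 7 + 88 + 43 + 12 = 259
e = 259 / (259 + 103) = 259 / 362 = 0.7155
e × U: 0.7155 × 119 = 85.14
Base: 259 + 85.14 = 344.14
RR3 = 109 / 344.14 = 0.3167
Base: 109 + 7 + 88 + 43 + 12 = 259
RR5 = 109 / 259 = 0.4208
Difference = 42.08 − 31.67 = 10.41 percentage points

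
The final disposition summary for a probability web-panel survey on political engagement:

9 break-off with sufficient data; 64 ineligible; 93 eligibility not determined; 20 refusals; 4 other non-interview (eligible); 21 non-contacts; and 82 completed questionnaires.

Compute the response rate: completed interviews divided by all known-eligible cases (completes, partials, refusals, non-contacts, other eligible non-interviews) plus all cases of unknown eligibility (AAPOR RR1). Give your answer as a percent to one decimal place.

Top = 82
Denom = 82 + 9 + 20 + 21 + 4 + 93 = 229
RR1 = 82 / 229 = 0.3581

35.8%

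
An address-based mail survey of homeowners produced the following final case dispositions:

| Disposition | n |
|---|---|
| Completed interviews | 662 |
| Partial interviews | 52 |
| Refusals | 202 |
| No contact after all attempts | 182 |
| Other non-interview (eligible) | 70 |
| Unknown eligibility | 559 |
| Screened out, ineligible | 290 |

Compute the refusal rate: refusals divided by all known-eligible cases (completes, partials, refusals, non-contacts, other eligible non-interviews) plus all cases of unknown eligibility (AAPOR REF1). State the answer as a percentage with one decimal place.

Num: 202
Denominator: 662 + 52 + 202 + 182 + 70 + 559 = 1727
REF1 = 202 / 1727 = 0.1170

11.7%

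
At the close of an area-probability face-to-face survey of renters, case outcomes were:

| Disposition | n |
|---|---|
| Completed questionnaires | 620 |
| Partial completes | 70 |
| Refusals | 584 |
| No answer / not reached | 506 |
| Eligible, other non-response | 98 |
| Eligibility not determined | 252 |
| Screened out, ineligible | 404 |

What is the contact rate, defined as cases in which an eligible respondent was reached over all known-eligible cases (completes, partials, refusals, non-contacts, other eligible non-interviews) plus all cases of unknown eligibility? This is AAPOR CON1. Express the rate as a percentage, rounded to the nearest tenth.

64.4%

Num: 620 + 70 + 584 + 98 = 1372
Denom: 620 + 70 + 584 + 506 + 98 + 252 = 2130
CON1 = 1372 / 2130 = 0.6441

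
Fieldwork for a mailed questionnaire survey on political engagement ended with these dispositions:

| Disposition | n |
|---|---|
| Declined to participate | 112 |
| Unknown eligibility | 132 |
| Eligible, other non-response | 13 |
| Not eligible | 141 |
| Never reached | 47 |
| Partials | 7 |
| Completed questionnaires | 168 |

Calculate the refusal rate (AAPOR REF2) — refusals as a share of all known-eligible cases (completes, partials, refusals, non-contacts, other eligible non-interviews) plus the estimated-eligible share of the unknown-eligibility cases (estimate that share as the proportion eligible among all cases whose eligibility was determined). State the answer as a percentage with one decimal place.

Numerator = 112
Known eligible = 168 + 7 + 112 + 47 + 13 = 347
e = 347 / (347 + 141) = 347 / 488 = 0.7111
Estimated eligible among unknowns = 0.7111 × 132 = 93.87
Denom = 347 + 93.87 = 440.87
REF2 = 112 / 440.87 = 0.2540

25.4%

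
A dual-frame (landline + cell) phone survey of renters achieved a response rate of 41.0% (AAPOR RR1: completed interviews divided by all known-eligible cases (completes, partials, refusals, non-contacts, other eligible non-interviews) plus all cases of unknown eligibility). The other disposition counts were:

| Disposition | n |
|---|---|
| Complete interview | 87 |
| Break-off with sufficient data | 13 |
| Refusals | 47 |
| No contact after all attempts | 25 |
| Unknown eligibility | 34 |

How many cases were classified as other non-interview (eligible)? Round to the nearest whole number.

RR1 = 87 / D = 0.410
D = 87 / 0.410 = 212.2
Other denominator terms total 206
other non-interview (eligible) = 212.2 − 206 ≈ 6

6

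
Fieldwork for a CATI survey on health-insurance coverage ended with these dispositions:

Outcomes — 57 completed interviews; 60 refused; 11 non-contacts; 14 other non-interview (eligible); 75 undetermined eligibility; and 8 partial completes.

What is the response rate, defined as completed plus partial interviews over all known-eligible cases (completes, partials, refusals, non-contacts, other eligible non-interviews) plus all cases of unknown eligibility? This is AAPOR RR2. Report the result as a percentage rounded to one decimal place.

28.9%

Top = 57 + 8 = 65
Denom = 57 + 8 + 60 + 11 + 14 + 75 = 225
RR2 = 65 / 225 = 0.2889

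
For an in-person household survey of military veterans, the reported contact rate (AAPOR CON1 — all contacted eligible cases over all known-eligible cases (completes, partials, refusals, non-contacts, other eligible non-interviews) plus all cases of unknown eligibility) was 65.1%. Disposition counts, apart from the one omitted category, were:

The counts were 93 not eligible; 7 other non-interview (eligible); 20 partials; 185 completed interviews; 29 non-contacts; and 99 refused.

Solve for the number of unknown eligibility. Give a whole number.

138

Numerator = 185 + 20 + 99 + 7 = 311
CON1 = 311 / D = 0.651
D = 311 / 0.651 = 477.7
Rest of base = 340
unknown eligibility = 477.7 − 340 ≈ 138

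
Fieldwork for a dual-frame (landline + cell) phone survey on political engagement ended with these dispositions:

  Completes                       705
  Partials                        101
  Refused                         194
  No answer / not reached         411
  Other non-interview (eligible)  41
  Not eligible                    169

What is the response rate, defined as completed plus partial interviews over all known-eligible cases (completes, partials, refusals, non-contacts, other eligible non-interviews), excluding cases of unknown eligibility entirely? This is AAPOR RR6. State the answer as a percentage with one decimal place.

55.5%

Num → 705 + 101 = 806
Denom → 705 + 101 + 194 + 411 + 41 = 1452
RR6 = 806 / 1452 = 0.5551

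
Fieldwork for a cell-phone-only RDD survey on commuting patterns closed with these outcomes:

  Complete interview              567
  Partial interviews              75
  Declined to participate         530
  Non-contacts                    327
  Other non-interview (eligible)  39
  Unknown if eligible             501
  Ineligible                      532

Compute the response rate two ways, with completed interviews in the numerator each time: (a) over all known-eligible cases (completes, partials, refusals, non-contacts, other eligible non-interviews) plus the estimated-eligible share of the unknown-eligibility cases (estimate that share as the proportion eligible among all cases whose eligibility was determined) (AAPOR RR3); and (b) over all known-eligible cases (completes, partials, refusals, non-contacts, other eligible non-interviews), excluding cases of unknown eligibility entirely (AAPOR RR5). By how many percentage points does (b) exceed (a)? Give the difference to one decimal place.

7.2

Top: 567
Determined eligible: 567 + 75 + 530 + 327 + 39 = 1538
e = 1538 / (1538 + 532) = 1538 / 2070 = 0.7430
Eligible share of unknowns: 0.7430 × 501 = 372.24
Base: 1538 + 372.24 = 1910.24
RR3 = 567 / 1910.24 = 0.2968
Base: 567 + 75 + 530 + 327 + 39 = 1538
RR5 = 567 / 1538 = 0.3687
Difference = 36.87 − 29.68 = 7.19 percentage points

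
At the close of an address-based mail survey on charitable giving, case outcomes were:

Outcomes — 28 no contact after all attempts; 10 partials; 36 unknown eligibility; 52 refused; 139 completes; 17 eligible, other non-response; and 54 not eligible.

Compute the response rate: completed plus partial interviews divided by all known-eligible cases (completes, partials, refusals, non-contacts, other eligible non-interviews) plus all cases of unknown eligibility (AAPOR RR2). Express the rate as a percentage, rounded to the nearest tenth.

52.8%

Numerator: 139 + 10 = 149
Denominator: 139 + 10 + 52 + 28 + 17 + 36 = 282
RR2 = 149 / 282 = 0.5284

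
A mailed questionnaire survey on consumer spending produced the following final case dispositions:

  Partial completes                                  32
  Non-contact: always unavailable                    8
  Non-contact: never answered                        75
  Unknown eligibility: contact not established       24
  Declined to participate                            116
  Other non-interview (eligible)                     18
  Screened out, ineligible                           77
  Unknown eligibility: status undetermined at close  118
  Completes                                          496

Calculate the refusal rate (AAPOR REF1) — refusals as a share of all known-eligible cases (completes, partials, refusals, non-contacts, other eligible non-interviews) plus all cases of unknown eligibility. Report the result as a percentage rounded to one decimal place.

13.1%

Never reached = 75 + 8 = 83
Unknown if eligible = 24 + 118 = 142
Numerator → 116
Base → 496 + 32 + 116 + 83 + 18 + 142 = 887
REF1 = 116 / 887 = 0.1308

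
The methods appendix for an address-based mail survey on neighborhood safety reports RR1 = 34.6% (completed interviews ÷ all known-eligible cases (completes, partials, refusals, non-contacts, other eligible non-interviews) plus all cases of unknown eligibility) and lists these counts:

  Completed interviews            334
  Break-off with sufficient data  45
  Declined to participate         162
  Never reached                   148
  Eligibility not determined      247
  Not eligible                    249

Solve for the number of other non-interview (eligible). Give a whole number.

RR1 = 334 / D = 0.346
D = 334 / 0.346 = 965.3
Remaining denominator categories sum to 936
other non-interview (eligible) = 965.3 − 936 ≈ 29

29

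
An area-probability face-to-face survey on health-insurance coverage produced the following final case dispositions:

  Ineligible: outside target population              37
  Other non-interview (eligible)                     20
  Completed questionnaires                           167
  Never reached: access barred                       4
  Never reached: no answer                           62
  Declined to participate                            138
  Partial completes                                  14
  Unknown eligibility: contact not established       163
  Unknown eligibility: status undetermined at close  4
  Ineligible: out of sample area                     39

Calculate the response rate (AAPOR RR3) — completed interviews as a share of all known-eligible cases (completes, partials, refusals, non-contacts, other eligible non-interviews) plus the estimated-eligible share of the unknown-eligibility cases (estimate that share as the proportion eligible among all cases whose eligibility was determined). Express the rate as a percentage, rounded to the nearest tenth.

No answer / not reached = 62 + 4 = 66
Eligibility not determined = 163 + 4 = 167
Screened out, ineligible = 37 + 39 = 76
Numerator: 167
Determined eligible: 167 + 14 + 138 + 66 + 20 = 405
e = 405 / (405 + 76) = 405 / 481 = 0.8420
Eligible share of unknowns: 0.8420 × 167 = 140.61
Base: 405 + 140.61 = 545.61
RR3 = 167 / 545.61 = 0.3061

30.6%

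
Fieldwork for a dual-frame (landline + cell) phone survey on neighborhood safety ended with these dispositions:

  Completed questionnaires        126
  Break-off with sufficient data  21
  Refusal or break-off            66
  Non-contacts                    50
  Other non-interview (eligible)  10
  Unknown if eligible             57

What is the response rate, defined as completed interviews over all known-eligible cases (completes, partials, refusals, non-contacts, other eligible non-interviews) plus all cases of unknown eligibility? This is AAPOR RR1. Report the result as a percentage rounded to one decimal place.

Numerator = 126
Base = 126 + 21 + 66 + 50 + 10 + 57 = 330
RR1 = 126 / 330 = 0.3818

38.2%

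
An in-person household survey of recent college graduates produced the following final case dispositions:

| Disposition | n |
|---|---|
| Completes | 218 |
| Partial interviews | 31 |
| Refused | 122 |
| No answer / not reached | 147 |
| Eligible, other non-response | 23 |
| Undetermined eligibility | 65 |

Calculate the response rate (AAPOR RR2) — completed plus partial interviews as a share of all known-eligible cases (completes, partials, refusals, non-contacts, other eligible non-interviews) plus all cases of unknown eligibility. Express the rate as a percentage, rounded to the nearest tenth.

41.1%

Num → 218 + 31 = 249
Base → 218 + 31 + 122 + 147 + 23 + 65 = 606
RR2 = 249 / 606 = 0.4109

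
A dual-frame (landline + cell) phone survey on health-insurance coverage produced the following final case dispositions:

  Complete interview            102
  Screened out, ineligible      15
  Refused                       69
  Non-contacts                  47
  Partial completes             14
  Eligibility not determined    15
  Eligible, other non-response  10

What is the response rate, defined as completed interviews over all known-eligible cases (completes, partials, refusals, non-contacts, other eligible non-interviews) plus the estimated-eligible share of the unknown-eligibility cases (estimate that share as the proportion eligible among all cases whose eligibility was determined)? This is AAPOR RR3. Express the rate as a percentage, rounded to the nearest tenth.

39.8%

Num = 102
Determined eligible = 102 + 14 + 69 + 47 + 10 = 242
e = 242 / (242 + 15) = 242 / 257 = 0.9416
e × U = 0.9416 × 15 = 14.12
Base = 242 + 14.12 = 256.12
RR3 = 102 / 256.12 = 0.3983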